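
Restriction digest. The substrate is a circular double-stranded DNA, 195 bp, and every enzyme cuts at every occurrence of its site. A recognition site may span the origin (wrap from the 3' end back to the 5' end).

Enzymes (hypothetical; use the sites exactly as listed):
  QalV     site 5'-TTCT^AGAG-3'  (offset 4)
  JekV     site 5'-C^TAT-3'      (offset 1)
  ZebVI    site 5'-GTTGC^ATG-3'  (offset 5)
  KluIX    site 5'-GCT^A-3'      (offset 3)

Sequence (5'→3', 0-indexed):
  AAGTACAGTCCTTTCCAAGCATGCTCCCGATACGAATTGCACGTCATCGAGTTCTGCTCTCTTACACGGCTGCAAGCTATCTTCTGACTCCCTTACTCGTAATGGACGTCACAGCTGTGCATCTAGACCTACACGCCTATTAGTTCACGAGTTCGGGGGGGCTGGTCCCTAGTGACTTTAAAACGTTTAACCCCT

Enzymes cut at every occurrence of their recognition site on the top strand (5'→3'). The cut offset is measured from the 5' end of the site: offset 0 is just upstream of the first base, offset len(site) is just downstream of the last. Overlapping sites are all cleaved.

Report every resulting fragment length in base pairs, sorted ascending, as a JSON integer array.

Scan for sites:
  QalV (TTCTAGAG, off=4): no sites
  JekV CTAT/1: at [76, 136] ⇒ [77, 137]
  ZebVI (GTTGCATG, off=5): no sites
  KluIX GCTA/3: at [75] ⇒ [78]

Pooled cuts: [77, 78, 137]

Fragment lengths:
  77→78: 1 bp
  78→137: 59 bp
  137→77 (wrap): 195-137+77 = 135 bp

[1,59,135]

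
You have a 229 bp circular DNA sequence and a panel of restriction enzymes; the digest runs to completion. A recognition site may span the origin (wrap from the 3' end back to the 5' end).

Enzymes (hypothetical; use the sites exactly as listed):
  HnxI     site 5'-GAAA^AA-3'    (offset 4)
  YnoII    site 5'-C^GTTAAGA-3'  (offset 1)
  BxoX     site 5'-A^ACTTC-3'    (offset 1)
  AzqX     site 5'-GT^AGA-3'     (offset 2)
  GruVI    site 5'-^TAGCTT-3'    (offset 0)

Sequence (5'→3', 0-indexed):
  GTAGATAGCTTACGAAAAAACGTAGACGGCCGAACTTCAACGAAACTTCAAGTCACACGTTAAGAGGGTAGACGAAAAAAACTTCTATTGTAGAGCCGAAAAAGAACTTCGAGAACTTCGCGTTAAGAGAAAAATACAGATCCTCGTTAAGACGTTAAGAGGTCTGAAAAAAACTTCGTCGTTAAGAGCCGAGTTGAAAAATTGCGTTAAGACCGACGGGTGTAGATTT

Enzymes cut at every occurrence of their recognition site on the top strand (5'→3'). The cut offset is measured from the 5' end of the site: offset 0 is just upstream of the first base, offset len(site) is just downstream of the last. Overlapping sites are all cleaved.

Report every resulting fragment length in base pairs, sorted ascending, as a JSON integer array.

Per-enzyme occurrences:
  HnxI GAAAAA/4: at [13, 73, 97, 128, 165, 195] ⇒ [17, 77, 101, 132, 169, 199]
  YnoII CGTTAAGA/1: at [57, 120, 144, 152, 179, 204] ⇒ [58, 121, 145, 153, 180, 205]
  BxoX AACTTC/1: at [32, 43, 79, 104, 113, 171] ⇒ [33, 44, 80, 105, 114, 172]
  AzqX GTAGA/2: at [0, 21, 67, 89, 221] ⇒ [2, 23, 69, 91, 223]
  GruVI TAGCTT/0: at [5] ⇒ [5]

All cut coordinates (distinct, sorted): [2, 5, 17, 23, 33, 44, 58, 69, 77, 80, 91, 101, 105, 114, 121, 132, 145, 153, 169, 172, 180, 199, 205, 223]

Fragment lengths:
  2→5: 3 bp
  5→17: 12 bp
  17→23: 6 bp
  23→33: 10 bp
  33→44: 11 bp
  44→58: 14 bp
  58→69: 11 bp
  69→77: 8 bp
  77→80: 3 bp
  80→91: 11 bp
  91→101: 10 bp
  101→105: 4 bp
  105→114: 9 bp
  114→121: 7 bp
  121→132: 11 bp
  132→145: 13 bp
  145→153: 8 bp
  153→169: 16 bp
  169→172: 3 bp
  172→180: 8 bp
  180→199: 19 bp
  199→205: 6 bp
  205→223: 18 bp
  223→2 (wrap): 229-223+2 = 8 bp

[3,3,3,4,6,6,7,8,8,8,8,9,10,10,11,11,11,11,12,13,14,16,18,19]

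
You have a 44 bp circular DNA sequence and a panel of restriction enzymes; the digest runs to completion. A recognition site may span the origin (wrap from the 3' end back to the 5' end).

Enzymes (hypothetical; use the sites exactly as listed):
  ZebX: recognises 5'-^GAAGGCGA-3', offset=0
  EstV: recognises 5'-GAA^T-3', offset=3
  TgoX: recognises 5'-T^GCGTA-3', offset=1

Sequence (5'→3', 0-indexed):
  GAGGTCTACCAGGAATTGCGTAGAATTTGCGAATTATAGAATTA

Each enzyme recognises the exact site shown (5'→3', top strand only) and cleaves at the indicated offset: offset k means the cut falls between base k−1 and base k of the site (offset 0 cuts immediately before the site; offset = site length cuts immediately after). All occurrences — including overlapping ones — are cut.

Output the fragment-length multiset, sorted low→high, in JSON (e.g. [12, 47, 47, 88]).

Site scan:
  ZebX (GAAGGCGA, off=0): no sites
  EstV GAAT/3: at [12, 22, 30, 38] ⇒ [15, 25, 33, 41]
  TgoX TGCGTA/1: at [16] ⇒ [17]

All cut coordinates (distinct, sorted): [15, 17, 25, 33, 41]

Fragments:
  15→17: 2 bp
  17→25: 8 bp
  25→33: 8 bp
  33→41: 8 bp
  41→15 (wrap): 44-41+15 = 18 bp

[2,8,8,8,18]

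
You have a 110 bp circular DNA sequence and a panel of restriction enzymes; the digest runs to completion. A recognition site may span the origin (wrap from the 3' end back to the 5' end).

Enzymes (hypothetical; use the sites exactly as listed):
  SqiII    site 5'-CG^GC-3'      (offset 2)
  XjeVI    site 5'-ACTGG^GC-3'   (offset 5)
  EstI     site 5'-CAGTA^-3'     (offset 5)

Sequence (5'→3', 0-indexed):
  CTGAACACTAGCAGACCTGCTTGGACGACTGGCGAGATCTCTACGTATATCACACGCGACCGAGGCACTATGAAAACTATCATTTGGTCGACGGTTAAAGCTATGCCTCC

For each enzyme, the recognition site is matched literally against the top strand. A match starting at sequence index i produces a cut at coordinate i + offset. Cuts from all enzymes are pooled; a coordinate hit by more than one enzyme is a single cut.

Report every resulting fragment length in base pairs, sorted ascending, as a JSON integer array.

Site scan:
  SqiII (CGGC, off=2): no sites
  XjeVI (ACTGGGC, off=5): no sites
  EstI (CAGTA, off=5): no sites

All cut coordinates (distinct, sorted): ∅

Fragments:
  no cuts → one circular fragment of 110 bp

[110]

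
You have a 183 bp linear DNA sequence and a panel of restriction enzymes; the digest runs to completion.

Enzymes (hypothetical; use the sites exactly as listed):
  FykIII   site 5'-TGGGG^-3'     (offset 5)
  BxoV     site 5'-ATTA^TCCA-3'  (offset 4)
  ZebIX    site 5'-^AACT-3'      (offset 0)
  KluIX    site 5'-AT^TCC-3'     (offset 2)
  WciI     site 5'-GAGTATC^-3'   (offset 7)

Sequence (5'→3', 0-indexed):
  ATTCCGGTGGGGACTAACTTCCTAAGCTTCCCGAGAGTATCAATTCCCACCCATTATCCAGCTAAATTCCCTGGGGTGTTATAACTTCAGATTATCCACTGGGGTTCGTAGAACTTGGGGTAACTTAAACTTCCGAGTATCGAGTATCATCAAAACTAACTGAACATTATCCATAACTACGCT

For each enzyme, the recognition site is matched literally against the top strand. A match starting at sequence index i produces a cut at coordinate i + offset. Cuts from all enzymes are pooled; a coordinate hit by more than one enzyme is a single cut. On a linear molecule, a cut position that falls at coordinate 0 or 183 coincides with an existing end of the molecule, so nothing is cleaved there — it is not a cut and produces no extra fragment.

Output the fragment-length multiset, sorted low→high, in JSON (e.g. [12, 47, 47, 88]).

[1,2,3,3,4,5,5,6,6,7,7,9,9,9,10,10,11,12,12,12,14,26]

Scan for sites:
  FykIII TGGGG/5: at [7, 71, 99, 115] ⇒ [12, 76, 104, 120]
  BxoV ATTATCCA/4: at [52, 90, 165] ⇒ [56, 94, 169]
  ZebIX AACT/0: at [15, 82, 111, 121, 127, 153, 157, 174] ⇒ [15, 82, 111, 121, 127, 153, 157, 174]
  KluIX ATTCC/2: at [0, 42, 65] ⇒ [2, 44, 67]
  WciI GAGTATC/7: at [34, 134, 141] ⇒ [41, 141, 148]

All cut coordinates (distinct, sorted): [2, 12, 15, 41, 44, 56, 67, 76, 82, 94, 104, 111, 120, 121, 127, 141, 148, 153, 157, 169, 174]

Fragment lengths:
  [0,2): 2 bp
  [2,12): 10 bp
  [12,15): 3 bp
  [15,41): 26 bp
  [41,44): 3 bp
  [44,56): 12 bp
  [56,67): 11 bp
  [67,76): 9 bp
  [76,82): 6 bp
  [82,94): 12 bp
  [94,104): 10 bp
  [104,111): 7 bp
  [111,120): 9 bp
  [120,121): 1 bp
  [121,127): 6 bp
  [127,141): 14 bp
  [141,148): 7 bp
  [148,153): 5 bp
  [153,157): 4 bp
  [157,169): 12 bp
  [169,174): 5 bp
  [174,183): 9 bp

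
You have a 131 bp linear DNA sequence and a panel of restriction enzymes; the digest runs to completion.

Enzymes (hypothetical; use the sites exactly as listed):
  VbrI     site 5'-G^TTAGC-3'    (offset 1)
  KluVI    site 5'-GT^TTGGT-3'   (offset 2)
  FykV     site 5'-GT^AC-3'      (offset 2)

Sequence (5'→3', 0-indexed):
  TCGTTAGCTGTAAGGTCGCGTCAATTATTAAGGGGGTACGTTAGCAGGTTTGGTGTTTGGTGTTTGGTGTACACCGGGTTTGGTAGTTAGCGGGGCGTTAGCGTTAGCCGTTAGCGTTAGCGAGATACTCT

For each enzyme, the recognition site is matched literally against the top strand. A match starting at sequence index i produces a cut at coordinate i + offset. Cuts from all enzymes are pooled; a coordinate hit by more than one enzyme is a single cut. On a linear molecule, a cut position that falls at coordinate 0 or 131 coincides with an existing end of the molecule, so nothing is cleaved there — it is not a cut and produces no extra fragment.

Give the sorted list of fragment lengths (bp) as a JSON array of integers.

Per-enzyme occurrences:
  VbrI (GTTAGC, off=1): starts [2, 39, 85, 96, 102, 109, 115] → cuts [3, 40, 86, 97, 103, 110, 116]
  KluVI (GTTTGGT, off=2): starts [47, 54, 61, 77] → cuts [49, 56, 63, 79]
  FykV (GTAC, off=2): starts [35, 68] → cuts [37, 70]

All cut coordinates (distinct, sorted): [3, 37, 40, 49, 56, 63, 70, 79, 86, 97, 103, 110, 116]

Fragments:
  [0,3): 3 bp
  [3,37): 34 bp
  [37,40): 3 bp
  [40,49): 9 bp
  [49,56): 7 bp
  [56,63): 7 bp
  [63,70): 7 bp
  [70,79): 9 bp
  [79,86): 7 bp
  [86,97): 11 bp
  [97,103): 6 bp
  [103,110): 7 bp
  [110,116): 6 bp
  [116,131): 15 bp

[3,3,6,6,7,7,7,7,7,9,9,11,15,34]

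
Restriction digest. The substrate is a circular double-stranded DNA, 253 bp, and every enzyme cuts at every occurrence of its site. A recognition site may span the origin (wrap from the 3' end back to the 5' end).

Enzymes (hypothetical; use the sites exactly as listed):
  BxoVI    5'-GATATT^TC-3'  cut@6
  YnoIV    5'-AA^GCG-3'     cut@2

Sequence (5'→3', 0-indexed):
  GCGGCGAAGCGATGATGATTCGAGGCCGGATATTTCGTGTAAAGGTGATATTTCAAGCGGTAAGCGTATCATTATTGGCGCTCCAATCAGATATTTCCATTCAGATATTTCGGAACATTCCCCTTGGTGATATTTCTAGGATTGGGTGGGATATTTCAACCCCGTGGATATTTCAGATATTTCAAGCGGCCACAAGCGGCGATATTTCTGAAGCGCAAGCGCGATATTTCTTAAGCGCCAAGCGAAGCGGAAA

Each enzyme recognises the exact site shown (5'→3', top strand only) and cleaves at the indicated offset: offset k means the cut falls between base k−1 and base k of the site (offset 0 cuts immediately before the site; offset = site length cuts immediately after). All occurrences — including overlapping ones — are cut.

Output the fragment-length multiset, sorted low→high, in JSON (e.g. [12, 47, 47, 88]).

Scan for sites:
  BxoVI GATATTTC/6: at [28, 46, 89, 103, 128, 149, 166, 175, 200, 222] ⇒ [34, 52, 95, 109, 134, 155, 172, 181, 206, 228]
  YnoIV AAGCG/2: at [6, 54, 61, 183, 193, 210, 216, 232, 239, 244, 251] ⇒ [0, 8, 56, 63, 185, 195, 212, 218, 234, 241, 246]

Pooled cuts: [0, 8, 34, 52, 56, 63, 95, 109, 134, 155, 172, 181, 185, 195, 206, 212, 218, 228, 234, 241, 246]

Fragment lengths:
  0→8: 8 bp
  8→34: 26 bp
  34→52: 18 bp
  52→56: 4 bp
  56→63: 7 bp
  63→95: 32 bp
  95→109: 14 bp
  109→134: 25 bp
  134→155: 21 bp
  155→172: 17 bp
  172→181: 9 bp
  181→185: 4 bp
  185→195: 10 bp
  195→206: 11 bp
  206→212: 6 bp
  212→218: 6 bp
  218→228: 10 bp
  228→234: 6 bp
  234→241: 7 bp
  241→246: 5 bp
  246→0 (wrap): 253-246+0 = 7 bp

[4,4,5,6,6,6,7,7,7,8,9,10,10,11,14,17,18,21,25,26,32]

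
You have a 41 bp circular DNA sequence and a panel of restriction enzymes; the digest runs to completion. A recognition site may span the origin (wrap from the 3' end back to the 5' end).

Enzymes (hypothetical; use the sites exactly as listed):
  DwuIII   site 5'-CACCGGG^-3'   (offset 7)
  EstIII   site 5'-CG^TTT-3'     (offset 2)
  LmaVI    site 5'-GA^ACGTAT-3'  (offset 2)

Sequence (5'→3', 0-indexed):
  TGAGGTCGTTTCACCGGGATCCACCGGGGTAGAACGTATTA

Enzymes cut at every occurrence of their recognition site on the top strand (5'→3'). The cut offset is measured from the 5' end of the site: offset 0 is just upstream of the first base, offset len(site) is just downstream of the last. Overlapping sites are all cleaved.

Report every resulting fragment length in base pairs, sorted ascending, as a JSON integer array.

Scan for sites:
  DwuIII (CACCGGG, off=7): starts [11, 21] → cuts [18, 28]
  EstIII (CGTTT, off=2): starts [6] → cuts [8]
  LmaVI (GAACGTAT, off=2): starts [31] → cuts [33]

Pooled cuts: [8, 18, 28, 33]

Fragment lengths:
  8→18: 10 bp
  18→28: 10 bp
  28→33: 5 bp
  33→8 (wrap): 41-33+8 = 16 bp

[5,10,10,16]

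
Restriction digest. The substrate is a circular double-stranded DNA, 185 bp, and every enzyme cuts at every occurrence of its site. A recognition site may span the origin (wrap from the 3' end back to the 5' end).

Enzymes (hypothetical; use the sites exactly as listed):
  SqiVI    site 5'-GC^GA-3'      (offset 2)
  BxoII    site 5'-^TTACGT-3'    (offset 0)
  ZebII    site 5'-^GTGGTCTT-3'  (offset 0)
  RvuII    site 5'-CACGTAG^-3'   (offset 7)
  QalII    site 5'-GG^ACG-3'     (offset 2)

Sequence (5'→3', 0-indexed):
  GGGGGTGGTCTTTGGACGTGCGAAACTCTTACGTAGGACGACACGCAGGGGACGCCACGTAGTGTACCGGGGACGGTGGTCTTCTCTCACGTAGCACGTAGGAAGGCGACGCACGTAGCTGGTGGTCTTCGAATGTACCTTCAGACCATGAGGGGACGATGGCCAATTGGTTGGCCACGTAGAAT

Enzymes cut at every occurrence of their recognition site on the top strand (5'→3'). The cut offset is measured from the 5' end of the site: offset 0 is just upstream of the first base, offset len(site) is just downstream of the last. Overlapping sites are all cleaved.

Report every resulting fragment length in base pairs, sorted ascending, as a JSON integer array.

[3,3,6,6,7,7,7,9,10,11,11,11,14,19,27,34]

Scan for sites:
  SqiVI GCGA/2: at [19, 105] ⇒ [21, 107]
  BxoII TTACGT/0: at [28] ⇒ [28]
  ZebII GTGGTCTT/0: at [4, 75, 121] ⇒ [4, 75, 121]
  RvuII CACGTAG/7: at [55, 87, 94, 111, 175] ⇒ [62, 94, 101, 118, 182]
  QalII GGACG/2: at [13, 35, 49, 70, 153] ⇒ [15, 37, 51, 72, 155]

All cut coordinates (distinct, sorted): [4, 15, 21, 28, 37, 51, 62, 72, 75, 94, 101, 107, 118, 121, 155, 182]

Fragment lengths:
  4→15: 11 bp
  15→21: 6 bp
  21→28: 7 bp
  28→37: 9 bp
  37→51: 14 bp
  51→62: 11 bp
  62→72: 10 bp
  72→75: 3 bp
  75→94: 19 bp
  94→101: 7 bp
  101→107: 6 bp
  107→118: 11 bp
  118→121: 3 bp
  121→155: 34 bp
  155→182: 27 bp
  182→4 (wrap): 185-182+4 = 7 bp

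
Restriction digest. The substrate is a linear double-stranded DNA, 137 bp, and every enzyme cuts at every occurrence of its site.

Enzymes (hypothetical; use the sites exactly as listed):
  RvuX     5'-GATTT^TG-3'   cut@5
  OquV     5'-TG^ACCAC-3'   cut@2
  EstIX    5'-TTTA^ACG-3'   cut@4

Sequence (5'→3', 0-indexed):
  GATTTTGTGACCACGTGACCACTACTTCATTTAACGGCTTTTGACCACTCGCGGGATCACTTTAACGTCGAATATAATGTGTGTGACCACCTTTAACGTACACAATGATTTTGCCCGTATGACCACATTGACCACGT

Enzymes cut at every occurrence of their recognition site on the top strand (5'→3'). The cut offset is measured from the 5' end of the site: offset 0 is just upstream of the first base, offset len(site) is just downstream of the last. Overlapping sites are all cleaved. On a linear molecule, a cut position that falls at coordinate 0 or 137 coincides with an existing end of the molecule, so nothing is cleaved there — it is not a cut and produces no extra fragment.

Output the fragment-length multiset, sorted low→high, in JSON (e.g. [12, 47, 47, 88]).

Per-enzyme occurrences:
  RvuX GATTTTG/5: at [0, 106] ⇒ [5, 111]
  OquV TGACCAC/2: at [7, 15, 41, 83, 119, 128] ⇒ [9, 17, 43, 85, 121, 130]
  EstIX TTTAACG/4: at [29, 60, 91] ⇒ [33, 64, 95]

Pooled cuts: [5, 9, 17, 33, 43, 64, 85, 95, 111, 121, 130]

Fragment lengths:
  [0,5): 5 bp
  [5,9): 4 bp
  [9,17): 8 bp
  [17,33): 16 bp
  [33,43): 10 bp
  [43,64): 21 bp
  [64,85): 21 bp
  [85,95): 10 bp
  [95,111): 16 bp
  [111,121): 10 bp
  [121,130): 9 bp
  [130,137): 7 bp

[4,5,7,8,9,10,10,10,16,16,21,21]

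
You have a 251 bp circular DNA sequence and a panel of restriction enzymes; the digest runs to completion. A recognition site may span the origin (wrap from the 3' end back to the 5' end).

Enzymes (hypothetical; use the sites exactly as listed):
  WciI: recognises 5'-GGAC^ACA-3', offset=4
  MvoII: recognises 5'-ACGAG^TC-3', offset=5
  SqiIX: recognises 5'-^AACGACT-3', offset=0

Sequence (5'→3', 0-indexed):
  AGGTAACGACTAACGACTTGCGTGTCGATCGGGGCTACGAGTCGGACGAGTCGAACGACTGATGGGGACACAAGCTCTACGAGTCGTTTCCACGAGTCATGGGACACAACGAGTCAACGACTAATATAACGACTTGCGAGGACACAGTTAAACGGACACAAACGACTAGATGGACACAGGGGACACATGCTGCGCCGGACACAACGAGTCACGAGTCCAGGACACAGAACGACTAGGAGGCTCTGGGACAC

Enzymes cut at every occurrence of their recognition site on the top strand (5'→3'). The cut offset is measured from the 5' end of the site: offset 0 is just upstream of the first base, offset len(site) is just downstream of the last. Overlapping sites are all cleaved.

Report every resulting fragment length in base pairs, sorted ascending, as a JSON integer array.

Site scan:
  WciI GGACACA/4: at [65, 101, 139, 153, 171, 180, 196, 219, 245] ⇒ [69, 105, 143, 157, 175, 184, 200, 223, 249]
  MvoII ACGAGTC/5: at [36, 45, 78, 91, 108, 203, 210] ⇒ [41, 50, 83, 96, 113, 208, 215]
  SqiIX AACGACT/0: at [4, 11, 53, 115, 127, 160, 227] ⇒ [4, 11, 53, 115, 127, 160, 227]

Pooled cuts: [4, 11, 41, 50, 53, 69, 83, 96, 105, 113, 115, 127, 143, 157, 160, 175, 184, 200, 208, 215, 223, 227, 249]

Fragments:
  4→11: 7 bp
  11→41: 30 bp
  41→50: 9 bp
  50→53: 3 bp
  53→69: 16 bp
  69→83: 14 bp
  83→96: 13 bp
  96→105: 9 bp
  105→113: 8 bp
  113→115: 2 bp
  115→127: 12 bp
  127→143: 16 bp
  143→157: 14 bp
  157→160: 3 bp
  160→175: 15 bp
  175→184: 9 bp
  184→200: 16 bp
  200→208: 8 bp
  208→215: 7 bp
  215→223: 8 bp
  223→227: 4 bp
  227→249: 22 bp
  249→4 (wrap): 251-249+4 = 6 bp

[2,3,3,4,6,7,7,8,8,8,9,9,9,12,13,14,14,15,16,16,16,22,30]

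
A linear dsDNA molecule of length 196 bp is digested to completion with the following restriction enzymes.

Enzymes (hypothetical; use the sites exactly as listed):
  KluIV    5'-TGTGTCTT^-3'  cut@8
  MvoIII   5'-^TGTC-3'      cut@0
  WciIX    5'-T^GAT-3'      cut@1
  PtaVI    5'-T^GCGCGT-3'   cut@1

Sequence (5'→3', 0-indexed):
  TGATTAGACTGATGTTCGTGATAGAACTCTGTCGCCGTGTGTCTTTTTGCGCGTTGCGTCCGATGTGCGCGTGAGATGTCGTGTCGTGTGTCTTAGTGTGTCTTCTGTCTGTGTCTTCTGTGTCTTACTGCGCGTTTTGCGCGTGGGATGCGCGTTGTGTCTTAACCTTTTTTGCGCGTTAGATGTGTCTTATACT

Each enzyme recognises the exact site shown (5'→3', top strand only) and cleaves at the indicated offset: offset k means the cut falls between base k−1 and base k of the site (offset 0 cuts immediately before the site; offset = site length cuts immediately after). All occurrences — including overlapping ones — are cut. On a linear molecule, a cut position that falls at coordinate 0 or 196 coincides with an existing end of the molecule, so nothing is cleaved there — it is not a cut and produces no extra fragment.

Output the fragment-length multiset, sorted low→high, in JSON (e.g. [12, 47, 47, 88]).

Scan for sites:
  KluIV (TGTGTCTT, off=8): starts [37, 86, 96, 109, 118, 155, 183] → cuts [45, 94, 104, 117, 126, 163, 191]
  MvoIII (TGTC, off=0): starts [29, 39, 76, 81, 88, 98, 105, 111, 120, 157, 185] → cuts [29, 39, 76, 81, 88, 98, 105, 111, 120, 157, 185]
  WciIX (TGAT, off=1): starts [0, 9, 18] → cuts [1, 10, 19]
  PtaVI (TGCGCGT, off=1): starts [47, 65, 128, 137, 148, 172] → cuts [48, 66, 129, 138, 149, 173]

All cut coordinates (distinct, sorted): [1, 10, 19, 29, 39, 45, 48, 66, 76, 81, 88, 94, 98, 104, 105, 111, 117, 120, 126, 129, 138, 149, 157, 163, 173, 185, 191]

Fragments:
  [0,1): 1 bp
  [1,10): 9 bp
  [10,19): 9 bp
  [19,29): 10 bp
  [29,39): 10 bp
  [39,45): 6 bp
  [45,48): 3 bp
  [48,66): 18 bp
  [66,76): 10 bp
  [76,81): 5 bp
  [81,88): 7 bp
  [88,94): 6 bp
  [94,98): 4 bp
  [98,104): 6 bp
  [104,105): 1 bp
  [105,111): 6 bp
  [111,117): 6 bp
  [117,120): 3 bp
  [120,126): 6 bp
  [126,129): 3 bp
  [129,138): 9 bp
  [138,149): 11 bp
  [149,157): 8 bp
  [157,163): 6 bp
  [163,173): 10 bp
  [173,185): 12 bp
  [185,191): 6 bp
  [191,196): 5 bp

[1,1,3,3,3,4,5,5,6,6,6,6,6,6,6,6,7,8,9,9,9,10,10,10,10,11,12,18]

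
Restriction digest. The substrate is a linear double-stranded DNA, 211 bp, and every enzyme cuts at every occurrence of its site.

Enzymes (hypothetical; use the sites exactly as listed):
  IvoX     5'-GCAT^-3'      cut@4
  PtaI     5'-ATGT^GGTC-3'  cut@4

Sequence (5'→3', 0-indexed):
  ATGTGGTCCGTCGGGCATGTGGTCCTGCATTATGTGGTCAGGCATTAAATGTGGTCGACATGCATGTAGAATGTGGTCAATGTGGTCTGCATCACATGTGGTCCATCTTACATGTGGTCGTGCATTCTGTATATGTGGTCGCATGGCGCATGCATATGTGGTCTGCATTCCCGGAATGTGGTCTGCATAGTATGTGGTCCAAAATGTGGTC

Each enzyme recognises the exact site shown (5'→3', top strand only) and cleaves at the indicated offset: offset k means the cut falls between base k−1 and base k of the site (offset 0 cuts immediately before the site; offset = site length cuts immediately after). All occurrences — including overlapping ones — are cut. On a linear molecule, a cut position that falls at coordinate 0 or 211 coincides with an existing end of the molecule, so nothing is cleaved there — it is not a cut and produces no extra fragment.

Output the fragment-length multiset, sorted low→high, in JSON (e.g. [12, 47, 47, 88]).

[2,4,4,4,4,5,7,7,7,7,8,9,9,9,9,9,10,10,10,11,11,12,13,14,16]

Scan for sites:
  IvoX (GCAT, off=4): starts [14, 26, 41, 61, 88, 121, 140, 147, 151, 164, 184] → cuts [18, 30, 45, 65, 92, 125, 144, 151, 155, 168, 188]
  PtaI (ATGTGGTC, off=4): starts [0, 16, 31, 48, 70, 79, 95, 111, 132, 155, 175, 191, 203] → cuts [4, 20, 35, 52, 74, 83, 99, 115, 136, 159, 179, 195, 207]

Pooled cuts: [4, 18, 20, 30, 35, 45, 52, 65, 74, 83, 92, 99, 115, 125, 136, 144, 151, 155, 159, 168, 179, 188, 195, 207]

Fragments:
  [0,4): 4 bp
  [4,18): 14 bp
  [18,20): 2 bp
  [20,30): 10 bp
  [30,35): 5 bp
  [35,45): 10 bp
  [45,52): 7 bp
  [52,65): 13 bp
  [65,74): 9 bp
  [74,83): 9 bp
  [83,92): 9 bp
  [92,99): 7 bp
  [99,115): 16 bp
  [115,125): 10 bp
  [125,136): 11 bp
  [136,144): 8 bp
  [144,151): 7 bp
  [151,155): 4 bp
  [155,159): 4 bp
  [159,168): 9 bp
  [168,179): 11 bp
  [179,188): 9 bp
  [188,195): 7 bp
  [195,207): 12 bp
  [207,211): 4 bp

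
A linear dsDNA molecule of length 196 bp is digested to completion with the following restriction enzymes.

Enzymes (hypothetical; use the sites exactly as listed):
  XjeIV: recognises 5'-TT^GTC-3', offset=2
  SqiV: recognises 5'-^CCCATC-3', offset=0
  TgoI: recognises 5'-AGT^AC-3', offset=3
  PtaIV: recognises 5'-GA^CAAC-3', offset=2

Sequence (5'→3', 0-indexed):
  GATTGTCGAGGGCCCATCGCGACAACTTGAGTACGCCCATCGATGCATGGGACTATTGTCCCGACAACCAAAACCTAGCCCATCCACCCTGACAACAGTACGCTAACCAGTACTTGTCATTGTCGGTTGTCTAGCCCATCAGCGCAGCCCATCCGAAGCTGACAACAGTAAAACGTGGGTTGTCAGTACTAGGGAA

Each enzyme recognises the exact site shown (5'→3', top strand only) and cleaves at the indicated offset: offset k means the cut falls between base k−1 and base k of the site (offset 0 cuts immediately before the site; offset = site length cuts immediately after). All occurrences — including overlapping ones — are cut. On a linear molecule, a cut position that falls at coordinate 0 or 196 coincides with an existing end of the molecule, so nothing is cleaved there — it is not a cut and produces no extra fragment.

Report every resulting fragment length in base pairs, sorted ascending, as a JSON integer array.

[3,4,4,6,6,6,7,7,7,8,9,10,10,12,13,14,14,15,19,22]

Scan for sites:
  XjeIV TTGTC/2: at [2, 55, 113, 119, 126, 179] ⇒ [4, 57, 115, 121, 128, 181]
  SqiV CCCATC/0: at [12, 35, 78, 134, 147] ⇒ [12, 35, 78, 134, 147]
  TgoI AGTAC/3: at [29, 96, 108, 184] ⇒ [32, 99, 111, 187]
  PtaIV GACAAC/2: at [20, 62, 90, 160] ⇒ [22, 64, 92, 162]

Pooled cuts: [4, 12, 22, 32, 35, 57, 64, 78, 92, 99, 111, 115, 121, 128, 134, 147, 162, 181, 187]

Fragment lengths:
  [0,4): 4 bp
  [4,12): 8 bp
  [12,22): 10 bp
  [22,32): 10 bp
  [32,35): 3 bp
  [35,57): 22 bp
  [57,64): 7 bp
  [64,78): 14 bp
  [78,92): 14 bp
  [92,99): 7 bp
  [99,111): 12 bp
  [111,115): 4 bp
  [115,121): 6 bp
  [121,128): 7 bp
  [128,134): 6 bp
  [134,147): 13 bp
  [147,162): 15 bp
  [162,181): 19 bp
  [181,187): 6 bp
  [187,196): 9 bp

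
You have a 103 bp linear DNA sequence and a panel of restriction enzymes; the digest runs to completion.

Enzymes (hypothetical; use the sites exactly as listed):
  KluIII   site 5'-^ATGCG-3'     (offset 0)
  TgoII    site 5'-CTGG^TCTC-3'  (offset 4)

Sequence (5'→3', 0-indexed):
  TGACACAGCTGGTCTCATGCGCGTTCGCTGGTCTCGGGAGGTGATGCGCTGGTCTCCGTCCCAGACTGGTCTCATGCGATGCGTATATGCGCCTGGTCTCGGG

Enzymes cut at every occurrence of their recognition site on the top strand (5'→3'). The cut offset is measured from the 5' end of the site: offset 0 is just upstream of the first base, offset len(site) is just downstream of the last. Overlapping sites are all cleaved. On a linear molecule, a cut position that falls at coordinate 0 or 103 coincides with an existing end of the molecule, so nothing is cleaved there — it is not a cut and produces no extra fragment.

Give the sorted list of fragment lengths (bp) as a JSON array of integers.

[4,4,5,7,8,9,10,12,12,15,17]

Per-enzyme occurrences:
  KluIII ATGCG/0: at [16, 43, 73, 78, 86] ⇒ [16, 43, 73, 78, 86]
  TgoII CTGGTCTC/4: at [8, 27, 48, 65, 92] ⇒ [12, 31, 52, 69, 96]

Pooled cuts: [12, 16, 31, 43, 52, 69, 73, 78, 86, 96]

Fragment lengths:
  [0,12): 12 bp
  [12,16): 4 bp
  [16,31): 15 bp
  [31,43): 12 bp
  [43,52): 9 bp
  [52,69): 17 bp
  [69,73): 4 bp
  [73,78): 5 bp
  [78,86): 8 bp
  [86,96): 10 bp
  [96,103): 7 bp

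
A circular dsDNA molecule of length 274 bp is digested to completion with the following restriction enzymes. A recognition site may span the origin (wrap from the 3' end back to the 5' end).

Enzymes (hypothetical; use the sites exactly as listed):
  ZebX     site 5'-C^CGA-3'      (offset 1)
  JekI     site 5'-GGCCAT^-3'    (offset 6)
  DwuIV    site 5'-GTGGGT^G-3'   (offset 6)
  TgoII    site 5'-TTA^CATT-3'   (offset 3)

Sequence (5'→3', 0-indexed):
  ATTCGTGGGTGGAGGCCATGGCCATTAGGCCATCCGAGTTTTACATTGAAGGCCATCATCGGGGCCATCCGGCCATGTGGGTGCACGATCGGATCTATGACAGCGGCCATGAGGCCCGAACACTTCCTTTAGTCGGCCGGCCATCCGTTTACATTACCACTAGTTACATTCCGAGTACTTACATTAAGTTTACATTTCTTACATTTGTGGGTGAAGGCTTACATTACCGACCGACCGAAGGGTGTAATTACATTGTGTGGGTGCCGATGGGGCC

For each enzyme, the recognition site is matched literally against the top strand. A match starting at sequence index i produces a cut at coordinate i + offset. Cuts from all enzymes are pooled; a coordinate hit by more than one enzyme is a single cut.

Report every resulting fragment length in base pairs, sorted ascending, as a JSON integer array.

Per-enzyme occurrences:
  ZebX CCGA/1: at [33, 115, 170, 226, 230, 234, 263] ⇒ [34, 116, 171, 227, 231, 235, 264]
  JekI GGCCAT/6: at [13, 19, 27, 50, 62, 70, 104, 138, 270] ⇒ [2, 19, 25, 33, 56, 68, 76, 110, 144]
  DwuIV GTGGGTG/6: at [4, 76, 206, 256] ⇒ [10, 82, 212, 262]
  TgoII TTACATT/3: at [40, 148, 163, 178, 189, 198, 218, 247] ⇒ [43, 151, 166, 181, 192, 201, 221, 250]

Pooled cuts: [2, 10, 19, 25, 33, 34, 43, 56, 68, 76, 82, 110, 116, 144, 151, 166, 171, 181, 192, 201, 212, 221, 227, 231, 235, 250, 262, 264]

Fragment lengths:
  2→10: 8 bp
  10→19: 9 bp
  19→25: 6 bp
  25→33: 8 bp
  33→34: 1 bp
  34→43: 9 bp
  43→56: 13 bp
  56→68: 12 bp
  68→76: 8 bp
  76→82: 6 bp
  82→110: 28 bp
  110→116: 6 bp
  116→144: 28 bp
  144→151: 7 bp
  151→166: 15 bp
  166→171: 5 bp
  171→181: 10 bp
  181→192: 11 bp
  192→201: 9 bp
  201→212: 11 bp
  212→221: 9 bp
  221→227: 6 bp
  227→231: 4 bp
  231→235: 4 bp
  235→250: 15 bp
  250→262: 12 bp
  262→264: 2 bp
  264→2 (wrap): 274-264+2 = 12 bp

[1,2,4,4,5,6,6,6,6,7,8,8,8,9,9,9,9,10,11,11,12,12,12,13,15,15,28,28]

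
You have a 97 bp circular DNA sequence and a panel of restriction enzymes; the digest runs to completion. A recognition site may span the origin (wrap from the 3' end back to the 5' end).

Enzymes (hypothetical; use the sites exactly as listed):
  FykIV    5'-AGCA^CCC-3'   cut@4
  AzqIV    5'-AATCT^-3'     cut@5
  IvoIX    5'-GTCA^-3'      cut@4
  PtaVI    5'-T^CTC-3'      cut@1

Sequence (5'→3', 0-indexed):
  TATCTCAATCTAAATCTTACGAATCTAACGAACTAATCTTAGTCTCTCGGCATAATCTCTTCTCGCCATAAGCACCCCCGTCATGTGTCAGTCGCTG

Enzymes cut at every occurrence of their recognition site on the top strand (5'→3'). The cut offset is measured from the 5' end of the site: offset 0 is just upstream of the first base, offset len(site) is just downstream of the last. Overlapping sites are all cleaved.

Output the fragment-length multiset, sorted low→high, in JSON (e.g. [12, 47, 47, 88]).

Per-enzyme occurrences:
  FykIV (AGCACCC, off=4): starts [70] → cuts [74]
  AzqIV (AATCT, off=5): starts [6, 12, 21, 34, 53] → cuts [11, 17, 26, 39, 58]
  IvoIX (GTCA, off=4): starts [79, 86] → cuts [83, 90]
  PtaVI (TCTC, off=1): starts [2, 42, 44, 55, 60] → cuts [3, 43, 45, 56, 61]

Pooled cuts: [3, 11, 17, 26, 39, 43, 45, 56, 58, 61, 74, 83, 90]

Fragment lengths:
  3→11: 8 bp
  11→17: 6 bp
  17→26: 9 bp
  26→39: 13 bp
  39→43: 4 bp
  43→45: 2 bp
  45→56: 11 bp
  56→58: 2 bp
  58→61: 3 bp
  61→74: 13 bp
  74→83: 9 bp
  83→90: 7 bp
  90→3 (wrap): 97-90+3 = 10 bp

[2,2,3,4,6,7,8,9,9,10,11,13,13]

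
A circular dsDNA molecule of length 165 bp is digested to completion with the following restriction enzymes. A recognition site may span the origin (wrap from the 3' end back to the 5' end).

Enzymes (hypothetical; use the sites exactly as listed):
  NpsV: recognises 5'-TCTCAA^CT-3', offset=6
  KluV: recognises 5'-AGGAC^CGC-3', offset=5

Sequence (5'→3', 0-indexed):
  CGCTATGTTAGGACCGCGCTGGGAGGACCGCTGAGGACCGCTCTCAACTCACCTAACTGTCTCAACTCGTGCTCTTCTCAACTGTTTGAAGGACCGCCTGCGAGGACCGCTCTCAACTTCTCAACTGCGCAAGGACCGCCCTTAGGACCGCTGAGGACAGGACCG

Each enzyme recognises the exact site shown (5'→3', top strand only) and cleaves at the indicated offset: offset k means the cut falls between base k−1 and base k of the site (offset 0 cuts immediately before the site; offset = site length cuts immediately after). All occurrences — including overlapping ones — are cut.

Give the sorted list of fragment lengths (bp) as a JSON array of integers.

Scan for sites:
  NpsV TCTCAACT/6: at [41, 59, 75, 110, 118] ⇒ [47, 65, 81, 116, 124]
  KluV AGGACCGC/5: at [9, 23, 33, 89, 102, 131, 143, 158] ⇒ [14, 28, 38, 94, 107, 136, 148, 163]

Pooled cuts: [14, 28, 38, 47, 65, 81, 94, 107, 116, 124, 136, 148, 163]

Fragment lengths:
  14→28: 14 bp
  28→38: 10 bp
  38→47: 9 bp
  47→65: 18 bp
  65→81: 16 bp
  81→94: 13 bp
  94→107: 13 bp
  107→116: 9 bp
  116→124: 8 bp
  124→136: 12 bp
  136→148: 12 bp
  148→163: 15 bp
  163→14 (wrap): 165-163+14 = 16 bp

[8,9,9,10,12,12,13,13,14,15,16,16,18]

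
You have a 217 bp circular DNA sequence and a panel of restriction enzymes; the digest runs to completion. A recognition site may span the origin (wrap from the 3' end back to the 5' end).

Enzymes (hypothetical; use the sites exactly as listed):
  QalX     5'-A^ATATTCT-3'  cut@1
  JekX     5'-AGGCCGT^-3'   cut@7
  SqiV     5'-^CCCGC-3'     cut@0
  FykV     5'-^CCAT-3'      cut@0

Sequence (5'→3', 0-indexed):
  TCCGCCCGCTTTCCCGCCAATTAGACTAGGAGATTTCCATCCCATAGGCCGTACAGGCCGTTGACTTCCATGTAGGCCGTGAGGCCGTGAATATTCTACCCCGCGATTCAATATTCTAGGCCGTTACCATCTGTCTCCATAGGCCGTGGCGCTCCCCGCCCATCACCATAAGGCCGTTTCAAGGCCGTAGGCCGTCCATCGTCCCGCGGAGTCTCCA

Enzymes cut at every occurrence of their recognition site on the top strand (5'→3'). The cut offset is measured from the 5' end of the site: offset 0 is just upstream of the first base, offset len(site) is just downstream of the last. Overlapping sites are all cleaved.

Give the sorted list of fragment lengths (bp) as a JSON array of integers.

[2,2,5,5,6,6,7,7,7,7,8,8,9,9,10,11,11,11,11,12,12,13,14,24]

Scan for sites:
  QalX AATATTCT/1: at [89, 109] ⇒ [90, 110]
  JekX AGGCCGT/7: at [45, 54, 73, 81, 117, 140, 170, 181, 188] ⇒ [52, 61, 80, 88, 124, 147, 177, 188, 195]
  SqiV CCCGC/0: at [4, 12, 99, 154, 202] ⇒ [4, 12, 99, 154, 202]
  FykV CCAT/0: at [36, 41, 67, 126, 136, 159, 165, 195, 214] ⇒ [36, 41, 67, 126, 136, 159, 165, 195, 214]

Pooled cuts: [4, 12, 36, 41, 52, 61, 67, 80, 88, 90, 99, 110, 124, 126, 136, 147, 154, 159, 165, 177, 188, 195, 202, 214]

Fragment lengths:
  4→12: 8 bp
  12→36: 24 bp
  36→41: 5 bp
  41→52: 11 bp
  52→61: 9 bp
  61→67: 6 bp
  67→80: 13 bp
  80→88: 8 bp
  88→90: 2 bp
  90→99: 9 bp
  99→110: 11 bp
  110→124: 14 bp
  124→126: 2 bp
  126→136: 10 bp
  136→147: 11 bp
  147→154: 7 bp
  154→159: 5 bp
  159→165: 6 bp
  165→177: 12 bp
  177→188: 11 bp
  188→195: 7 bp
  195→202: 7 bp
  202→214: 12 bp
  214→4 (wrap): 217-214+4 = 7 bp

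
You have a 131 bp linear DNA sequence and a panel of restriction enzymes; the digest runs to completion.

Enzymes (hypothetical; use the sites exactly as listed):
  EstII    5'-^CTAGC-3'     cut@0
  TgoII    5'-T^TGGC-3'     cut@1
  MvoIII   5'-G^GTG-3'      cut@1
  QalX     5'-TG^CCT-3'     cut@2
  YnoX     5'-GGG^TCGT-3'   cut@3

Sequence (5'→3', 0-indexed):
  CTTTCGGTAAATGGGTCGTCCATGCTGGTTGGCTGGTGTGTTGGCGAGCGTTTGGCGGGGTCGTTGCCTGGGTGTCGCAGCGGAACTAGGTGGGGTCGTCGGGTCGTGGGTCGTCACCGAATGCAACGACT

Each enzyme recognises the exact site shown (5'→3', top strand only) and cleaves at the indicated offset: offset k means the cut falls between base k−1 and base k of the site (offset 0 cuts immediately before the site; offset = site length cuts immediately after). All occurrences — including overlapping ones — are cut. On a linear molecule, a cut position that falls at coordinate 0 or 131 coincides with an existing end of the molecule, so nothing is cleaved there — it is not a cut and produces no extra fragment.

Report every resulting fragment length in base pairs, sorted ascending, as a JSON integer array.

Per-enzyme occurrences:
  EstII (CTAGC, off=0): no sites
  TgoII TTGGC/1: at [28, 40, 51] ⇒ [29, 41, 52]
  MvoIII GGTG/1: at [34, 70, 88] ⇒ [35, 71, 89]
  QalX TGCCT/2: at [64] ⇒ [66]
  YnoX GGGTCGT/3: at [12, 57, 92, 100, 107] ⇒ [15, 60, 95, 103, 110]

Pooled cuts: [15, 29, 35, 41, 52, 60, 66, 71, 89, 95, 103, 110]

Fragment lengths:
  [0,15): 15 bp
  [15,29): 14 bp
  [29,35): 6 bp
  [35,41): 6 bp
  [41,52): 11 bp
  [52,60): 8 bp
  [60,66): 6 bp
  [66,71): 5 bp
  [71,89): 18 bp
  [89,95): 6 bp
  [95,103): 8 bp
  [103,110): 7 bp
  [110,131): 21 bp

[5,6,6,6,6,7,8,8,11,14,15,18,21]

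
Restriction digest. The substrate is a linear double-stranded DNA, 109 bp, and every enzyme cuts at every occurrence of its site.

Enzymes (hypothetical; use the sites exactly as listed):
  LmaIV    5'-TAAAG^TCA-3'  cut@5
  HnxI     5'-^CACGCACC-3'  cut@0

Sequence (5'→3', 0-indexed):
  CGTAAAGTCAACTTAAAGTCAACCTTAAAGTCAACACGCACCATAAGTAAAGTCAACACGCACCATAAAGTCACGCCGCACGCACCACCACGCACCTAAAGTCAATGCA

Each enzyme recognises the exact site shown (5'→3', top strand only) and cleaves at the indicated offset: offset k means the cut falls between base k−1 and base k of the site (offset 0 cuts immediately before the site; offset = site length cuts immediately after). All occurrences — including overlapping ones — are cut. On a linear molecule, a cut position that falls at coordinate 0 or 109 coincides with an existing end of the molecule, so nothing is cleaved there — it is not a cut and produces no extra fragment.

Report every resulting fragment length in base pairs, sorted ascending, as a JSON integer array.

Site scan:
  LmaIV TAAAGTCA/5: at [2, 13, 25, 47, 65, 96] ⇒ [7, 18, 30, 52, 70, 101]
  HnxI CACGCACC/0: at [34, 56, 78, 88] ⇒ [34, 56, 78, 88]

Pooled cuts: [7, 18, 30, 34, 52, 56, 70, 78, 88, 101]

Fragments:
  [0,7): 7 bp
  [7,18): 11 bp
  [18,30): 12 bp
  [30,34): 4 bp
  [34,52): 18 bp
  [52,56): 4 bp
  [56,70): 14 bp
  [70,78): 8 bp
  [78,88): 10 bp
  [88,101): 13 bp
  [101,109): 8 bp

[4,4,7,8,8,10,11,12,13,14,18]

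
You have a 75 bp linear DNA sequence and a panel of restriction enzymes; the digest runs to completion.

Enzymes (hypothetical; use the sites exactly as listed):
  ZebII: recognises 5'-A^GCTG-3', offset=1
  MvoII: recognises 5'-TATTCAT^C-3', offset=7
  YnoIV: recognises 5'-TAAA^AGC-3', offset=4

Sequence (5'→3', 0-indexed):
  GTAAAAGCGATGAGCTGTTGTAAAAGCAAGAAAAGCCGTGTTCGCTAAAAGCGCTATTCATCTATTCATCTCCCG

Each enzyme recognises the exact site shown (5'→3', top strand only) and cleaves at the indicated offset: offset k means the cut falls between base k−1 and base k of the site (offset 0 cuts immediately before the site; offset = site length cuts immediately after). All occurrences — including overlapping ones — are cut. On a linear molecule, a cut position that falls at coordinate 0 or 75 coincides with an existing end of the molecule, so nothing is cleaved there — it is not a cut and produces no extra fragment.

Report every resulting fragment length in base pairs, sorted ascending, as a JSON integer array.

Per-enzyme occurrences:
  ZebII (AGCTG, off=1): starts [12] → cuts [13]
  MvoII (TATTCATC, off=7): starts [54, 62] → cuts [61, 69]
  YnoIV (TAAAAGC, off=4): starts [1, 20, 45] → cuts [5, 24, 49]

Pooled cuts: [5, 13, 24, 49, 61, 69]

Fragments:
  [0,5): 5 bp
  [5,13): 8 bp
  [13,24): 11 bp
  [24,49): 25 bp
  [49,61): 12 bp
  [61,69): 8 bp
  [69,75): 6 bp

[5,6,8,8,11,12,25]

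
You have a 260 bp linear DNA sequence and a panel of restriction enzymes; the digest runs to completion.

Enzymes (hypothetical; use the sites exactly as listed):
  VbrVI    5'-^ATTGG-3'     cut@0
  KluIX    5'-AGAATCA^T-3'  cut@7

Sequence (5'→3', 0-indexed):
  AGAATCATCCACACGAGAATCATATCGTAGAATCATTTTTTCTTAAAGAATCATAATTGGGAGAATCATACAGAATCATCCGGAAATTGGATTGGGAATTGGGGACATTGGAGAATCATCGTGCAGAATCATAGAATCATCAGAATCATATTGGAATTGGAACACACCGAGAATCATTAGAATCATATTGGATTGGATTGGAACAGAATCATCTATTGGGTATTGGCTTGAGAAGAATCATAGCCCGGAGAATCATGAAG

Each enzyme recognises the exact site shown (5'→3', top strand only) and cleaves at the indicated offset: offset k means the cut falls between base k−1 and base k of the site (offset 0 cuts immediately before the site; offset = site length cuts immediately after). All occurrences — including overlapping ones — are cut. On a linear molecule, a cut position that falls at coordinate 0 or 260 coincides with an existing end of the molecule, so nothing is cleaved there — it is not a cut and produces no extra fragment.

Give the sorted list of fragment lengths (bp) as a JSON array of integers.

Site scan:
  VbrVI (ATTGG, off=0): starts [55, 85, 90, 97, 106, 149, 155, 186, 191, 196, 214, 221] → cuts [55, 85, 90, 97, 106, 149, 155, 186, 191, 196, 214, 221]
  KluIX (AGAATCAT, off=7): starts [0, 15, 28, 46, 61, 71, 111, 124, 132, 141, 169, 178, 204, 233, 248] → cuts [7, 22, 35, 53, 68, 78, 118, 131, 139, 148, 176, 185, 211, 240, 255]

Pooled cuts: [7, 22, 35, 53, 55, 68, 78, 85, 90, 97, 106, 118, 131, 139, 148, 149, 155, 176, 185, 186, 191, 196, 211, 214, 221, 240, 255]

Fragments:
  [0,7): 7 bp
  [7,22): 15 bp
  [22,35): 13 bp
  [35,53): 18 bp
  [53,55): 2 bp
  [55,68): 13 bp
  [68,78): 10 bp
  [78,85): 7 bp
  [85,90): 5 bp
  [90,97): 7 bp
  [97,106): 9 bp
  [106,118): 12 bp
  [118,131): 13 bp
  [131,139): 8 bp
  [139,148): 9 bp
  [148,149): 1 bp
  [149,155): 6 bp
  [155,176): 21 bp
  [176,185): 9 bp
  [185,186): 1 bp
  [186,191): 5 bp
  [191,196): 5 bp
  [196,211): 15 bp
  [211,214): 3 bp
  [214,221): 7 bp
  [221,240): 19 bp
  [240,255): 15 bp
  [255,260): 5 bp

[1,1,2,3,5,5,5,5,6,7,7,7,7,8,9,9,9,10,12,13,13,13,15,15,15,18,19,21]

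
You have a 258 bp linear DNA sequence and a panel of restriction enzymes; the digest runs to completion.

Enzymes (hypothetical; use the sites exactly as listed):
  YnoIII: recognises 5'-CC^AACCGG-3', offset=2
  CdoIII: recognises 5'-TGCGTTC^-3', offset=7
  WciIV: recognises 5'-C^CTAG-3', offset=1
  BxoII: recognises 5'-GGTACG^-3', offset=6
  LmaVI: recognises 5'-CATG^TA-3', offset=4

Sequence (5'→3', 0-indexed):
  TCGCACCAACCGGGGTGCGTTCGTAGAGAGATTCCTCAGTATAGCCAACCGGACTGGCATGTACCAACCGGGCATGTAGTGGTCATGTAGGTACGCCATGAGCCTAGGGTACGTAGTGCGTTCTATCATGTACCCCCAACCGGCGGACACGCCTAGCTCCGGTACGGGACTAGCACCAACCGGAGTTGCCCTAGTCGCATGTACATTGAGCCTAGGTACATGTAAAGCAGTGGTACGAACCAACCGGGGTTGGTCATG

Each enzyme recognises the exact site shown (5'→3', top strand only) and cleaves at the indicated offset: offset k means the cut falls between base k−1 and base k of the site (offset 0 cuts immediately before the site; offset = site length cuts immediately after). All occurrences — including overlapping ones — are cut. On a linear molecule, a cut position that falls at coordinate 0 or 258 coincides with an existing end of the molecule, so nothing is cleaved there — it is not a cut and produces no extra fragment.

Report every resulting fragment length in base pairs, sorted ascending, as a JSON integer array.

Scan for sites:
  YnoIII CCAACCGG/2: at [5, 44, 63, 135, 175, 239] ⇒ [7, 46, 65, 137, 177, 241]
  CdoIII TGCGTTC/7: at [15, 116] ⇒ [22, 123]
  WciIV CCTAG/1: at [102, 151, 189, 210] ⇒ [103, 152, 190, 211]
  BxoII GGTACG/6: at [89, 107, 160, 231] ⇒ [95, 113, 166, 237]
  LmaVI CATGTA/4: at [57, 72, 83, 126, 197, 218] ⇒ [61, 76, 87, 130, 201, 222]

Pooled cuts: [7, 22, 46, 61, 65, 76, 87, 95, 103, 113, 123, 130, 137, 152, 166, 177, 190, 201, 211, 222, 237, 241]

Fragments:
  [0,7): 7 bp
  [7,22): 15 bp
  [22,46): 24 bp
  [46,61): 15 bp
  [61,65): 4 bp
  [65,76): 11 bp
  [76,87): 11 bp
  [87,95): 8 bp
  [95,103): 8 bp
  [103,113): 10 bp
  [113,123): 10 bp
  [123,130): 7 bp
  [130,137): 7 bp
  [137,152): 15 bp
  [152,166): 14 bp
  [166,177): 11 bp
  [177,190): 13 bp
  [190,201): 11 bp
  [201,211): 10 bp
  [211,222): 11 bp
  [222,237): 15 bp
  [237,241): 4 bp
  [241,258): 17 bp

[4,4,7,7,7,8,8,10,10,10,11,11,11,11,11,13,14,15,15,15,15,17,24]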